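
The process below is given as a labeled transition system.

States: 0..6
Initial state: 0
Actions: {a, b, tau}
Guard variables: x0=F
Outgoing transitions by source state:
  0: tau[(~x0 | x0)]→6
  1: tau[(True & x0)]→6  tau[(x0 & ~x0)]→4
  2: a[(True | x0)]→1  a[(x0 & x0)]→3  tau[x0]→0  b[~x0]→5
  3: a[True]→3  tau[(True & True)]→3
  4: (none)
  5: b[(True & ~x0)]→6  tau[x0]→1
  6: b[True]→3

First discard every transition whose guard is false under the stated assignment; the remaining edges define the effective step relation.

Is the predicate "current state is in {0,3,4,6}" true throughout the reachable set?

Inv-set: {0,3,4,6}
Reachable = {0,3,6}
  0: ✓
  3: ✓
  6: ✓

Answer: INVARIANT HOLDS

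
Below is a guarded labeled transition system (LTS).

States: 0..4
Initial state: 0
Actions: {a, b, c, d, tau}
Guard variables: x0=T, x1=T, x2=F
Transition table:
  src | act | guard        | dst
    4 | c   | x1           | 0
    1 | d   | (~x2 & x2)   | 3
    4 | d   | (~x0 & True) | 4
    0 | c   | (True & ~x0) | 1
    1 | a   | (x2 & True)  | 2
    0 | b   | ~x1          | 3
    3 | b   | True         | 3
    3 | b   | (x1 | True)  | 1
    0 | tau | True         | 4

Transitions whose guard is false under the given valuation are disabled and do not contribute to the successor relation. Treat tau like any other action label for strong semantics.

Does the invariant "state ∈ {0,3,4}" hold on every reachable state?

Allowed set {0,3,4}
R = {0,4}
  0: ✓
  4: ✓

Answer: INVARIANT HOLDS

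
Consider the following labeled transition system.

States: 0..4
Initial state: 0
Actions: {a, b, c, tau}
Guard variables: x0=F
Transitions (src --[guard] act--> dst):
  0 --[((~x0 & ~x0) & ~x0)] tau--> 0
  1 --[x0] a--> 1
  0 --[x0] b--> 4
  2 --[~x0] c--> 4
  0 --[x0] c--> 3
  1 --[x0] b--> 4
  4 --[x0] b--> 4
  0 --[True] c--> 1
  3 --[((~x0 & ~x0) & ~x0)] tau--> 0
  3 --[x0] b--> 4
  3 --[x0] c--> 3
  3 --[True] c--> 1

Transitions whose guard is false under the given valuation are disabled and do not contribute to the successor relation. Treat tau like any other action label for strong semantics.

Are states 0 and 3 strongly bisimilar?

Bisimulation quotient by refinement:
  P[0] = {{0,1,2,3,4}}
  P[1] = {{0,3},{1,4},{2}}
Fixed point at round 2; 3 class(es).
0∈{0,3}, 3∈{0,3}

Answer: BISIMILAR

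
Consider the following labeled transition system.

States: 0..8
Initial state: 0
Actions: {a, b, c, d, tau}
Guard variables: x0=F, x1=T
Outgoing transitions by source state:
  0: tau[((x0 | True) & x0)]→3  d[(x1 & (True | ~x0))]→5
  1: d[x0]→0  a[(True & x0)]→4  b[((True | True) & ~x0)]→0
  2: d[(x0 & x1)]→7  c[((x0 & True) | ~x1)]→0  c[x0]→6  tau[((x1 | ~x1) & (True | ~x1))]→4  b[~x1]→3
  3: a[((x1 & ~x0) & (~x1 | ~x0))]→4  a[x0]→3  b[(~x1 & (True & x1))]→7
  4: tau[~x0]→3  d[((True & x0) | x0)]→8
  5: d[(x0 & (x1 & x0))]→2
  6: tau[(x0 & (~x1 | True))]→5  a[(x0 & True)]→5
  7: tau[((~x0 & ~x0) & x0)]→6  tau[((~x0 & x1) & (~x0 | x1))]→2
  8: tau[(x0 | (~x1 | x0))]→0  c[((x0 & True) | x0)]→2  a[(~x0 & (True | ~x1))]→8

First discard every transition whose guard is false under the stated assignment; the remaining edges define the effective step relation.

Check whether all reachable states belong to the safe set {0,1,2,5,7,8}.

Safe = {0,1,2,5,7,8}
Reach set: {0,5}
  0: ✓
  5: ✓

Answer: INVARIANT HOLDS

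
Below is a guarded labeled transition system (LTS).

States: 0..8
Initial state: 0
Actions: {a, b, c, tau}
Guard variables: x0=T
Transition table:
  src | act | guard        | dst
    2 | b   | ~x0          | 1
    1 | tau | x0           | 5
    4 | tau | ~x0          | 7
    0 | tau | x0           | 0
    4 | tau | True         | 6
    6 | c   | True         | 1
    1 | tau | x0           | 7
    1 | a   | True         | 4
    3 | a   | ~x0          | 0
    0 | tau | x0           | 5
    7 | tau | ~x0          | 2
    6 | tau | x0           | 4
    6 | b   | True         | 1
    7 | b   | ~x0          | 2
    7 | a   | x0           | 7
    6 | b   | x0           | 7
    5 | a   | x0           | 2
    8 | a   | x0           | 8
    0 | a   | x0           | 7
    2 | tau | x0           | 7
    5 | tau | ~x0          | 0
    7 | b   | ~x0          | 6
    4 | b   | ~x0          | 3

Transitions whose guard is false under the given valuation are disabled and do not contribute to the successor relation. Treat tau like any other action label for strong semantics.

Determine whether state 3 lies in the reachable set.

Answer: UNREACHABLE

Trace:
Guard filter leaves 15 enabled edge(s).
Layer 0: {0}
Layer 1: {5,7}  total {0,5,7}
Layer 2: {2}  total {0,2,5,7}
Reach set: {0,2,5,7}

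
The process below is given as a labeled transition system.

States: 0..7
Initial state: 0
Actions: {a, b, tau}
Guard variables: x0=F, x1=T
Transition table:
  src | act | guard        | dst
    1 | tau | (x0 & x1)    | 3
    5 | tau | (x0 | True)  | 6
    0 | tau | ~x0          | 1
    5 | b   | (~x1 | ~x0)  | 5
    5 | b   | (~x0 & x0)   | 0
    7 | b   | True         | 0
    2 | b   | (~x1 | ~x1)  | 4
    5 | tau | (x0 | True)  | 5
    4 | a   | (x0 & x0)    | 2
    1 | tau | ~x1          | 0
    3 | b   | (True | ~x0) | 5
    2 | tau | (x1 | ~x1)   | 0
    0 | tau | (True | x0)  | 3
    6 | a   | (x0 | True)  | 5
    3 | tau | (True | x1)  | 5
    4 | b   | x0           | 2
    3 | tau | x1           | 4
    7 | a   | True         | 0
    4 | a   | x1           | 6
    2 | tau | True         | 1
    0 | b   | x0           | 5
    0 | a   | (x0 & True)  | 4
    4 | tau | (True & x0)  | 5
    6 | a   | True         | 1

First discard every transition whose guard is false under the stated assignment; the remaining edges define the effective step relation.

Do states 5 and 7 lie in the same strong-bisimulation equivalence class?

Answer: NOT BISIMILAR

Trace:
Bisimulation quotient by refinement:
  π0 = {{0,1,2,3,4,5,6,7}}
  π1 = {{0,2},{1},{3,5},{4,6},{7}}
  π2 = {{0},{1},{2},{3,5},{4},{6},{7}}
  π3 = {{0},{1},{2},{3},{4},{5},{6},{7}}
stable after 4 split(s): 8 block(s)
class of 5: {5}; class of 7: {7}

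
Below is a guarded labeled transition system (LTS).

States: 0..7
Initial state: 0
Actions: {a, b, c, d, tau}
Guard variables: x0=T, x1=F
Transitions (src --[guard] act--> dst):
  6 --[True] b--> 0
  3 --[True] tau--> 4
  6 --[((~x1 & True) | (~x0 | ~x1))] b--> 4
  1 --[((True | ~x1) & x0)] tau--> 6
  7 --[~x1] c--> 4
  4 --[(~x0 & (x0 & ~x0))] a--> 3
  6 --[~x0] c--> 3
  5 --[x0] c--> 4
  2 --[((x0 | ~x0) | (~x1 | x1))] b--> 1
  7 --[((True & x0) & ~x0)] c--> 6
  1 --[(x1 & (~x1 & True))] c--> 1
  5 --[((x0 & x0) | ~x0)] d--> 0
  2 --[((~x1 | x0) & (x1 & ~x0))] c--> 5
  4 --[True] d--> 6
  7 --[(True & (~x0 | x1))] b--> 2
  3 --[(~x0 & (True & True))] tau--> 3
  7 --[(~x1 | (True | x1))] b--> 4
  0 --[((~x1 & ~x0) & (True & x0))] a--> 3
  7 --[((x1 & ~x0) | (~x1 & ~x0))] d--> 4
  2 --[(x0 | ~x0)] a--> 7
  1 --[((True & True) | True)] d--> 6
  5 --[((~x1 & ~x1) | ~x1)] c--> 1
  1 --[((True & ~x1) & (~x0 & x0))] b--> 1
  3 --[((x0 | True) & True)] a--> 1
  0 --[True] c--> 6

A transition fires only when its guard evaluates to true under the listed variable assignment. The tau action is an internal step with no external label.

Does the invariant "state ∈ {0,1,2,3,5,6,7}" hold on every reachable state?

Answer: INVARIANT VIOLATED at state 4

Trace:
Inv-set: {0,1,2,3,5,6,7}
Reachable = {0,4,6}
  0: safe
  4: VIOLATES
  6: safe
counterexample path to 4: c·b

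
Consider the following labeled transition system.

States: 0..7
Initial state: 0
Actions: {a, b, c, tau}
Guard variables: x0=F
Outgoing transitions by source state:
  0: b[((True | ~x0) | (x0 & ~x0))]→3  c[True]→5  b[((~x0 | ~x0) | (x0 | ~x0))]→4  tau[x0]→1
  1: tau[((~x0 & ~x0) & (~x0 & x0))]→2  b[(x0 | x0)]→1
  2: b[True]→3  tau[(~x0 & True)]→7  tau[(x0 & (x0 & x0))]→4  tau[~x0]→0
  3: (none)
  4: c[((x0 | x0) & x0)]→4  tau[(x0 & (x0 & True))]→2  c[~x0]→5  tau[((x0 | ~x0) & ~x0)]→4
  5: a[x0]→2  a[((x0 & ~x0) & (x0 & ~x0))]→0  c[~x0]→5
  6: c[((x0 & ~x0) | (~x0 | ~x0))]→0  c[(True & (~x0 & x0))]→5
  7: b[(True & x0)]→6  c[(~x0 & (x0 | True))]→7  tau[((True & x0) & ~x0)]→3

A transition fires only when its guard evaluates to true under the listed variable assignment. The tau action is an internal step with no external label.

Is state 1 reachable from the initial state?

After dropping false guards: 11 live edges.
L0 = {0}
L1 = {3,4,5}  now seen {0,3,4,5}
R = {0,3,4,5}

Answer: UNREACHABLE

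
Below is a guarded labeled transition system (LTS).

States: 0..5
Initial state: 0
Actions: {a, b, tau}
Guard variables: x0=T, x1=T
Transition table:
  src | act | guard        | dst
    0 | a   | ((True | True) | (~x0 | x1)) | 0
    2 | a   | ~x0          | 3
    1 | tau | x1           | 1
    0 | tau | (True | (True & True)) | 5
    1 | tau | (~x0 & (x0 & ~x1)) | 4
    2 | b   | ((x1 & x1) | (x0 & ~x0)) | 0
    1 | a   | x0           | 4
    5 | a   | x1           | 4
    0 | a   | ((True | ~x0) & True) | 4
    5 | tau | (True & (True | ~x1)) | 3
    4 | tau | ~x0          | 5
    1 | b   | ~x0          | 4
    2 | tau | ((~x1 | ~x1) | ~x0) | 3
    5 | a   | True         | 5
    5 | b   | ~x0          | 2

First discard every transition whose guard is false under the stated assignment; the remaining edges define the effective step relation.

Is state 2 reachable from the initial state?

9 transition(s) survive guard evaluation.
Layer 0: {0}
Layer 1: {4,5}  now seen {0,4,5}
Layer 2: {3}  now seen {0,3,4,5}
R = {0,3,4,5}

Answer: UNREACHABLE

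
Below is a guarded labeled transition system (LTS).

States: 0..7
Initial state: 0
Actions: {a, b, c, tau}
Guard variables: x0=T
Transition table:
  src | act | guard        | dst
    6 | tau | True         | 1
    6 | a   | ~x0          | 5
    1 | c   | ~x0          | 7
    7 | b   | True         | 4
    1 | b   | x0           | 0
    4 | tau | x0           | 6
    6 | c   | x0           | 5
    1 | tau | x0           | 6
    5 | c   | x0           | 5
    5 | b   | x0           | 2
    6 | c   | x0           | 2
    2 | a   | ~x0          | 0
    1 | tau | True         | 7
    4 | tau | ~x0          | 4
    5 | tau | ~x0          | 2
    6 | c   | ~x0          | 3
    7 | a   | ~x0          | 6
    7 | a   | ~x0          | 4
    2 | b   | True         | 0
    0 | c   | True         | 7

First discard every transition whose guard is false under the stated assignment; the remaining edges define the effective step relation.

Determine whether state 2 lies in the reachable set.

Answer: REACHABLE

Trace:
After dropping false guards: 12 live edges.
Layer 0: {0}
Layer 1: {7}  cumulative {0,7}
Layer 2: {4}  cumulative {0,4,7}
Layer 3: {6}  cumulative {0,4,6,7}
Layer 4: {1,2,5}  cumulative {0,1,2,4,5,6,7}
R = {0,1,2,4,5,6,7}
witness 2: c·b·tau·c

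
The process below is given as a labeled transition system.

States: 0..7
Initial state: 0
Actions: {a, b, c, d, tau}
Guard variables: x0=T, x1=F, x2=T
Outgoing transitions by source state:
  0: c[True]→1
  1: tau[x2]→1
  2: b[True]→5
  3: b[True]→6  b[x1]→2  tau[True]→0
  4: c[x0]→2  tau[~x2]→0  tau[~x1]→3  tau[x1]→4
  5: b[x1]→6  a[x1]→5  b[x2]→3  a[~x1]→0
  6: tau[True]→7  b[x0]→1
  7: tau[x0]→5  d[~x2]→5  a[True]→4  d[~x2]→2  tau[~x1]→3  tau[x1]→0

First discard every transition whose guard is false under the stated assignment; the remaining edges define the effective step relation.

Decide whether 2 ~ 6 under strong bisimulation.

Bisimulation quotient by refinement:
  π0 = {{0,1,2,3,4,5,6,7}}
  π1 = {{0},{1},{2},{3,6},{4},{5},{7}}
  π2 = {{0},{1},{2},{3},{4},{5},{6},{7}}
8 equivalence class(es) (converged in 3)
class of 2: {2}; class of 6: {6}

Answer: NOT BISIMILAR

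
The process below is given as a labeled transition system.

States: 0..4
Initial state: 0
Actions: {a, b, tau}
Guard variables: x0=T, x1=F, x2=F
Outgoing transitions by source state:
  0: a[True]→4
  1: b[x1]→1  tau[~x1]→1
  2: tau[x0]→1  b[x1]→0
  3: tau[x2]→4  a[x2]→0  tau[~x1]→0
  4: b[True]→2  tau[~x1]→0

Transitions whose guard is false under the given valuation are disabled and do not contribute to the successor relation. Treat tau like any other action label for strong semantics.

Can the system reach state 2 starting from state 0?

After dropping false guards: 6 live edges.
depth 0: {0}
depth 1: {4}  total {0,4}
depth 2: {2}  total {0,2,4}
depth 3: {1}  total {0,1,2,4}
R = {0,1,2,4}
witness 2: a·b

Answer: REACHABLE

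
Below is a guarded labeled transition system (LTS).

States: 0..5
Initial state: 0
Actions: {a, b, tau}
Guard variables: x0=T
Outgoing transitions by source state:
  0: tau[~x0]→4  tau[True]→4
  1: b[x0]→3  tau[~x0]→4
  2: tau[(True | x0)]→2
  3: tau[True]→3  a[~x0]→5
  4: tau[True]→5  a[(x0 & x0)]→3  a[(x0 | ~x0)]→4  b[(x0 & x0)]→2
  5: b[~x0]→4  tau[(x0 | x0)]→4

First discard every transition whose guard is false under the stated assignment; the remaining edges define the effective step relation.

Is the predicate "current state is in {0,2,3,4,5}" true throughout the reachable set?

Answer: INVARIANT HOLDS

Working:
Inv-set: {0,2,3,4,5}
R = {0,2,3,4,5}
  0: safe
  2: safe
  3: safe
  4: safe
  5: safe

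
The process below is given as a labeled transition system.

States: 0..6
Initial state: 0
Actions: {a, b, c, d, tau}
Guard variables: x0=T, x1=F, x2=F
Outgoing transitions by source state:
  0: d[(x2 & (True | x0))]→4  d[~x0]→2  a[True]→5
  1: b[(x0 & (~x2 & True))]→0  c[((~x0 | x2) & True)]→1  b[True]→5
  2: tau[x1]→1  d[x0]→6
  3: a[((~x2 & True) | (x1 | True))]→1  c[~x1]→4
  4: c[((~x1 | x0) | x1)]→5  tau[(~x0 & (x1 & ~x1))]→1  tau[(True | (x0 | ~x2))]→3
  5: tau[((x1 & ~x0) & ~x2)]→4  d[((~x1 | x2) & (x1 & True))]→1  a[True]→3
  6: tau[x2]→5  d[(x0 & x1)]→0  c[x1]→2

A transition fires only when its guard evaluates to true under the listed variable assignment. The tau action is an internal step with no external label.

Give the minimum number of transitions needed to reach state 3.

Answer: 2

Trace:
Breadth-first toward 3:
  depth 0: {0}
  depth 1: {5}
  depth 2: {3}
depth(3)=2, e.g. a·a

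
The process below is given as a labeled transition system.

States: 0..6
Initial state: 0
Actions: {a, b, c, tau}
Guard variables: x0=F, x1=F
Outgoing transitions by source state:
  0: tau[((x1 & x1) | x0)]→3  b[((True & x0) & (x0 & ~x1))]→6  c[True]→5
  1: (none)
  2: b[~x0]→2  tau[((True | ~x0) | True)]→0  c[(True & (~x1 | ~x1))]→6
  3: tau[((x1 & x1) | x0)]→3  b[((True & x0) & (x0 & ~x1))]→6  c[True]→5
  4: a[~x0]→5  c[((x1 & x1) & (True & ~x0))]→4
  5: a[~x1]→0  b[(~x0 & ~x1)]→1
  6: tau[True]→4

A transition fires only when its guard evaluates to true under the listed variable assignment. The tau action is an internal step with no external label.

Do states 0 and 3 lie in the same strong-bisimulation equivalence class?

Answer: BISIMILAR

Analysis:
Refine partition for ~:
  round 0: {{0,1,2,3,4,5,6}}
  round 1: {{0,3},{1},{2},{4},{5},{6}}
stable after 2 split(s): 6 block(s)
0∈{0,3}, 3∈{0,3}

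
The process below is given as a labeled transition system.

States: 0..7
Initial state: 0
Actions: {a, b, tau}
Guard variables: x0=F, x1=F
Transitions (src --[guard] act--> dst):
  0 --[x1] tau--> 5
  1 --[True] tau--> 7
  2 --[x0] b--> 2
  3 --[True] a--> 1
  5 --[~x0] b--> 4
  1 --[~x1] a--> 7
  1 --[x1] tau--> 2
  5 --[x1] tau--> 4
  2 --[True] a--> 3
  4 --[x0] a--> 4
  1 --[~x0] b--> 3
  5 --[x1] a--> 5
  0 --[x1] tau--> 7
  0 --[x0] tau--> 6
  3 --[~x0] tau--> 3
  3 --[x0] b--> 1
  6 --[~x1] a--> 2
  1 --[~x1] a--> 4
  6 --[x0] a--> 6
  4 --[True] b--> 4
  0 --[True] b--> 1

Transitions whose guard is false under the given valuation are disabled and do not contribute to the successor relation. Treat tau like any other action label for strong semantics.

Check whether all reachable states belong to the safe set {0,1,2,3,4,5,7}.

Allowed set {0,1,2,3,4,5,7}
Reachable = {0,1,3,4,7}
  0: safe
  1: safe
  3: safe
  4: safe
  7: safe

Answer: INVARIANT HOLDS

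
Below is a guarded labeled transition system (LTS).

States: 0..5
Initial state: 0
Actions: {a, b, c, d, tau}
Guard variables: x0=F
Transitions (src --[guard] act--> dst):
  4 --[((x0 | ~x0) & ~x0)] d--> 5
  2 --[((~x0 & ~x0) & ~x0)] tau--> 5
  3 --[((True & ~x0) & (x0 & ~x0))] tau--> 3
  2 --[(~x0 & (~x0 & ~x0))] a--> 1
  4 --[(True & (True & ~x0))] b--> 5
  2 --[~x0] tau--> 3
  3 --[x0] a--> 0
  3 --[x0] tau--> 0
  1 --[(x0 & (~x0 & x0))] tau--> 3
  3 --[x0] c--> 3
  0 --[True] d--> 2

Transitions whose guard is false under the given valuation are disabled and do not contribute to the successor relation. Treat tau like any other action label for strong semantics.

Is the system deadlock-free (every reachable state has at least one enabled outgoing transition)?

Reachable = {0,1,2,3,5}
  0: d→2  [1 out]
  1: ∅  [STUCK]
  2: a→1  tau→3  tau→5  [3 out]
  3: ∅  [STUCK]
  5: ∅  [STUCK]
witness 1: d·a

Answer: DEADLOCK at state 1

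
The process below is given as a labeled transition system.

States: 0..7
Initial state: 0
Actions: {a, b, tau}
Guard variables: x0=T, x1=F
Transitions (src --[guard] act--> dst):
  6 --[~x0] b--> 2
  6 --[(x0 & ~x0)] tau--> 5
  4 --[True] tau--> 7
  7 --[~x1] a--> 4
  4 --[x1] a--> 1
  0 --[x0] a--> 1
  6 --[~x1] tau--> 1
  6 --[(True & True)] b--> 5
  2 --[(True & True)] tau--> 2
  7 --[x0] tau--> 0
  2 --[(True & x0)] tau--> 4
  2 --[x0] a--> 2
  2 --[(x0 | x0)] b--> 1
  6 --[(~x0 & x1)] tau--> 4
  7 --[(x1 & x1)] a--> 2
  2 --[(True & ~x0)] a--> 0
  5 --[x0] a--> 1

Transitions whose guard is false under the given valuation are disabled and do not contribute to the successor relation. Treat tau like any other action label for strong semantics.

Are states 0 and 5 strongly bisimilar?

Answer: BISIMILAR

Analysis:
Compute ~ classes (split until stable):
  π0 = {{0,1,2,3,4,5,6,7}}
  π1 = {{0,5},{1,3},{2},{4},{6},{7}}
stable after 2 split(s): 6 block(s)
[0]={0,5}  [5]={0,5}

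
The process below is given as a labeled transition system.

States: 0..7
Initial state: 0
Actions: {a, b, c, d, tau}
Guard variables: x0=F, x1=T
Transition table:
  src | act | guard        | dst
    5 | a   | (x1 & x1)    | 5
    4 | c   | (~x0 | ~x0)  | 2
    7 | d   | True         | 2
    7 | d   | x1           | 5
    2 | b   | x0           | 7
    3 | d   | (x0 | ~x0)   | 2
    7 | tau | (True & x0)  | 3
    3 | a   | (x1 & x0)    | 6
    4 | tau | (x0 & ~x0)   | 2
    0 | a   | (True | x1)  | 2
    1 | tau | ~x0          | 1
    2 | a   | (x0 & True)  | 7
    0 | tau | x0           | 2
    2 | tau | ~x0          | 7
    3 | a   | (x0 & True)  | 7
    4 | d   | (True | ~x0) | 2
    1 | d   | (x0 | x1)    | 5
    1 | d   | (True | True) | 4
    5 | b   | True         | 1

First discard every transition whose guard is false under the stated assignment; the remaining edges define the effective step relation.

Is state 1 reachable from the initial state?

Answer: REACHABLE

Analysis:
After dropping false guards: 12 live edges.
depth 0: {0}
depth 1: {2}  cumulative {0,2}
depth 2: {7}  cumulative {0,2,7}
depth 3: {5}  cumulative {0,2,5,7}
depth 4: {1}  cumulative {0,1,2,5,7}
depth 5: {4}  cumulative {0,1,2,4,5,7}
R = {0,1,2,4,5,7}
Path to 1: a·tau·d·b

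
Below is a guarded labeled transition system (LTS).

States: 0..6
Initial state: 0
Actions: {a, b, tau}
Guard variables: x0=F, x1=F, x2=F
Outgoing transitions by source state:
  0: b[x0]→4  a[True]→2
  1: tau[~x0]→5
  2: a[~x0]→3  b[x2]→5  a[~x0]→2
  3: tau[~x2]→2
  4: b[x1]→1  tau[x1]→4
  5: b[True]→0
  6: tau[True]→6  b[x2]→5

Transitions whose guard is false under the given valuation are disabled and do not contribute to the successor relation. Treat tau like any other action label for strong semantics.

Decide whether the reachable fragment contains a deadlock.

R = {0,2,3}
  0: a→2  [1 out]
  2: a→2  a→3  [2 out]
  3: tau→2  [1 out]

Answer: DEADLOCK-FREE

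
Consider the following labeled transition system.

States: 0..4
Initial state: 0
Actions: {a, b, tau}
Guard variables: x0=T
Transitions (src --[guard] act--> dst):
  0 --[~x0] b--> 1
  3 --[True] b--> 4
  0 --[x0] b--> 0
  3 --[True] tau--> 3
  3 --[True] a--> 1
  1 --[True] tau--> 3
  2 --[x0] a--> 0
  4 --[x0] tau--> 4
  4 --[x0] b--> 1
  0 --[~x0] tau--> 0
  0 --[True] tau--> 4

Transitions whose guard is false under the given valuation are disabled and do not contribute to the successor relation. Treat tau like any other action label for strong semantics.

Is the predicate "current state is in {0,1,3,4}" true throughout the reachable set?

Answer: INVARIANT HOLDS

Analysis:
Allowed set {0,1,3,4}
R = {0,1,3,4}
  0: ok
  1: ok
  3: ok
  4: ok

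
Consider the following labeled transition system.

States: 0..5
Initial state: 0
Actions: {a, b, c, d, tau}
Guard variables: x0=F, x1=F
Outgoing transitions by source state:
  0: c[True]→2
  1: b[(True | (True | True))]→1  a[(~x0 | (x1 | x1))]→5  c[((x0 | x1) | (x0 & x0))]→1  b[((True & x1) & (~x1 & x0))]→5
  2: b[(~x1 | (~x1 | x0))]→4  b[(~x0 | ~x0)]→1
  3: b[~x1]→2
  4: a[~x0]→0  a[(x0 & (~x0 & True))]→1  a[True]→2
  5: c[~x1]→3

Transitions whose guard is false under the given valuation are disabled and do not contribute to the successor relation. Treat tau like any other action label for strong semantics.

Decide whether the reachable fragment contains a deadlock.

Reachable = {0,1,2,3,4,5}
  0: c→2  [deg 1]
  1: a→5  b→1  [deg 2]
  2: b→1  b→4  [deg 2]
  3: b→2  [deg 1]
  4: a→0  a→2  [deg 2]
  5: c→3  [deg 1]

Answer: DEADLOCK-FREE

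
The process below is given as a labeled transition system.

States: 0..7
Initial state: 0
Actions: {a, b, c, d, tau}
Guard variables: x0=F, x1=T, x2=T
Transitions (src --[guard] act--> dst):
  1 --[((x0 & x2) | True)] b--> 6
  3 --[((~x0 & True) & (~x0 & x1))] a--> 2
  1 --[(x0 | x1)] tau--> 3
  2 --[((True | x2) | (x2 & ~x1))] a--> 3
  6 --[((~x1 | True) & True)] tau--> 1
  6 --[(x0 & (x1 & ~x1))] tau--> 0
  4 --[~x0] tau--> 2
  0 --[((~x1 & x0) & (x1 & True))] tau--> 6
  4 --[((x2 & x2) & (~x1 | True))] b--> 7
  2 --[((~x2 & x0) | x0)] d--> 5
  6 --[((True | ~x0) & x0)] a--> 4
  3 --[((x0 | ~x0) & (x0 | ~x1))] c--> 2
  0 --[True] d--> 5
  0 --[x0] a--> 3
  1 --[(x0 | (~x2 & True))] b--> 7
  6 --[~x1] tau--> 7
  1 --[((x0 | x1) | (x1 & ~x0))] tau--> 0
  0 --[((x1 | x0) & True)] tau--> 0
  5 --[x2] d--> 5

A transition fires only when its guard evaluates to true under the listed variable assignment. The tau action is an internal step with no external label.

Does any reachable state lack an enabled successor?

Answer: DEADLOCK-FREE

Trace:
Reach set: {0,5}
  0: d→5  tau→0  [2 out]
  5: d→5  [1 out]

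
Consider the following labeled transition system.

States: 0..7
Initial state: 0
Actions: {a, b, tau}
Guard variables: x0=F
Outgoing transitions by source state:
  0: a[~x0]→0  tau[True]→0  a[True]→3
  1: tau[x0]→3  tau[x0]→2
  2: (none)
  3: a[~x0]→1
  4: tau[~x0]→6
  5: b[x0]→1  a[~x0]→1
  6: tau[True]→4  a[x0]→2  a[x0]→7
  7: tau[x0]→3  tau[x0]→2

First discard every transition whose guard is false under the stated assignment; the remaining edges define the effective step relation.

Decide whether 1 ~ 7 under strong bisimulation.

Bisimulation quotient by refinement:
  round 0: {{0,1,2,3,4,5,6,7}}
  round 1: {{0},{1,2,7},{3,5},{4,6}}
stable after 2 split(s): 4 block(s)
class of 1: {1,2,7}; class of 7: {1,2,7}

Answer: BISIMILAR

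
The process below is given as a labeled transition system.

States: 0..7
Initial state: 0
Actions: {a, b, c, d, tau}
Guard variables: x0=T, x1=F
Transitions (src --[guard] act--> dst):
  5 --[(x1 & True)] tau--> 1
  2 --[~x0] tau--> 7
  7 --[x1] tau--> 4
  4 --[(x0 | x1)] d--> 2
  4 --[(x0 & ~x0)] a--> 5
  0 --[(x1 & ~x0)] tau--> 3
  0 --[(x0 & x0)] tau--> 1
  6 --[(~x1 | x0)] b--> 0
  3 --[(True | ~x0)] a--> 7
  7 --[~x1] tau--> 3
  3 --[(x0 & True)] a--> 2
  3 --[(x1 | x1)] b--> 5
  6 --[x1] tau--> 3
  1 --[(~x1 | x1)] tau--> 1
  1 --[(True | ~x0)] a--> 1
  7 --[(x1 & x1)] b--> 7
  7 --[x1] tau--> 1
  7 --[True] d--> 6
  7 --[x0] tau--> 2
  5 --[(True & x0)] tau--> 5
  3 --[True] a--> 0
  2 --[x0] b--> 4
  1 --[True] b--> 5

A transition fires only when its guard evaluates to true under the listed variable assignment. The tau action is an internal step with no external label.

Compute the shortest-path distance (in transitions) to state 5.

Answer: 2

Working:
BFS to 5:
  Layer 0: {0}
  Layer 1: {1}
  Layer 2: {5}
depth(5)=2, e.g. tau·b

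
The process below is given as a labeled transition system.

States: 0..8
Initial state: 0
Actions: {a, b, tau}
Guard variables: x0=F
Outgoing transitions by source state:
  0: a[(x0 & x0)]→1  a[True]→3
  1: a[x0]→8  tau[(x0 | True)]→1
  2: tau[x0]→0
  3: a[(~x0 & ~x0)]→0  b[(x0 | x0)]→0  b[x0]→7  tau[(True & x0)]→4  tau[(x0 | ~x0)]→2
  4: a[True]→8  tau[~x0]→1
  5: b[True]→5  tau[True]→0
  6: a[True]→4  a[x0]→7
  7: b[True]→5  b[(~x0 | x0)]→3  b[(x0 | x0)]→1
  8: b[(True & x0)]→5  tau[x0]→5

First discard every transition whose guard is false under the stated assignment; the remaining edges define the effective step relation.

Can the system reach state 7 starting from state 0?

Guard filter leaves 11 enabled edge(s).
Layer 0: {0}
Layer 1: {3}  total {0,3}
Layer 2: {2}  total {0,2,3}
R = {0,2,3}

Answer: UNREACHABLE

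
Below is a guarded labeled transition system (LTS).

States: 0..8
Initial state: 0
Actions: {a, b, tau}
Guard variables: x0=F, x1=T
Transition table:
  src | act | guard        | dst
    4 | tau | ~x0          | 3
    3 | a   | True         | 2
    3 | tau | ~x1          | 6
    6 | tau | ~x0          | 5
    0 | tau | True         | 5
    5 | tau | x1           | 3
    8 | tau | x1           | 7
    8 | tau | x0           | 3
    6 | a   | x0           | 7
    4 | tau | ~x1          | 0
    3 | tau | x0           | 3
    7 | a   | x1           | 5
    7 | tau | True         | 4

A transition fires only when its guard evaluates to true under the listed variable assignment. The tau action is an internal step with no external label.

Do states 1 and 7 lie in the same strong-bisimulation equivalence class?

Answer: NOT BISIMILAR

Working:
Refine partition for ~:
  P[0] = {{0,1,2,3,4,5,6,7,8}}
  P[1] = {{0,4,5,6,8},{1,2},{3},{7}}
  P[2] = {{0,6},{1,2},{3},{4,5},{7},{8}}
stable after 3 split(s): 6 block(s)
class of 1: {1,2}; class of 7: {7}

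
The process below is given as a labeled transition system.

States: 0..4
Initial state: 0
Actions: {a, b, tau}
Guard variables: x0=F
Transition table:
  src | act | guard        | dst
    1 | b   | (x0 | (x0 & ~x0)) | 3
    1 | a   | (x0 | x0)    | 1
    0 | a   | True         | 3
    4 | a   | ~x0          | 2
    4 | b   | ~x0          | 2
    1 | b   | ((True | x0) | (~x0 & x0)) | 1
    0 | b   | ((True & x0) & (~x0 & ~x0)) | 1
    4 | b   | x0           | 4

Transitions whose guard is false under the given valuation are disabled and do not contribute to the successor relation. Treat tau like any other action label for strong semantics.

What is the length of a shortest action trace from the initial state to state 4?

BFS to 4:
  Layer 0: {0}
  Layer 1: {3}
4 never appears.

Answer: UNREACHABLE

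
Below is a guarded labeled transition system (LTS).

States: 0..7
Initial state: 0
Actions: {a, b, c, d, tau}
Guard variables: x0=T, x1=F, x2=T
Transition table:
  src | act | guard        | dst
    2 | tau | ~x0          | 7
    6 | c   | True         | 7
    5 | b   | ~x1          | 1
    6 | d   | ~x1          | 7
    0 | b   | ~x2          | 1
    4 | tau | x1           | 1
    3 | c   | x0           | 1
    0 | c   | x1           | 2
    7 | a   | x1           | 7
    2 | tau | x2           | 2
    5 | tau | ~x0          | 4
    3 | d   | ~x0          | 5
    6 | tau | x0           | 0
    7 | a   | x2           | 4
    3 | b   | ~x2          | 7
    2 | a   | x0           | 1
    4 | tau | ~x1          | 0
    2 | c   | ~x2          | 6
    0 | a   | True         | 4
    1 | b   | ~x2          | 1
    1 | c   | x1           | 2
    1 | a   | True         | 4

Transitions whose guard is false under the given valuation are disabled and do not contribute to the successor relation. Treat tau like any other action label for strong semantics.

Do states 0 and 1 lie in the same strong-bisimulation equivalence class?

Refine partition for ~:
  round 0: {{0,1,2,3,4,5,6,7}}
  round 1: {{0,1,7},{2},{3},{4},{5},{6}}
stable after 2 split(s): 6 block(s)
class of 0: {0,1,7}; class of 1: {0,1,7}

Answer: BISIMILAR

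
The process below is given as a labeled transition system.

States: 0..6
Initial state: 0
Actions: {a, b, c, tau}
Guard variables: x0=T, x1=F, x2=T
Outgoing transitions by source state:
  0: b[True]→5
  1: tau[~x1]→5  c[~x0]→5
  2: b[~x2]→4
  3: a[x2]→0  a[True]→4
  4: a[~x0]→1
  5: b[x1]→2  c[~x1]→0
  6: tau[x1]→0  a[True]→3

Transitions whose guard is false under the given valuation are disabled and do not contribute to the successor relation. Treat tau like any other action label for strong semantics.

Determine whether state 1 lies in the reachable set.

Answer: UNREACHABLE

Analysis:
Guard filter leaves 6 enabled edge(s).
Layer 0: {0}
Layer 1: {5}  cumulative {0,5}
Reachable = {0,5}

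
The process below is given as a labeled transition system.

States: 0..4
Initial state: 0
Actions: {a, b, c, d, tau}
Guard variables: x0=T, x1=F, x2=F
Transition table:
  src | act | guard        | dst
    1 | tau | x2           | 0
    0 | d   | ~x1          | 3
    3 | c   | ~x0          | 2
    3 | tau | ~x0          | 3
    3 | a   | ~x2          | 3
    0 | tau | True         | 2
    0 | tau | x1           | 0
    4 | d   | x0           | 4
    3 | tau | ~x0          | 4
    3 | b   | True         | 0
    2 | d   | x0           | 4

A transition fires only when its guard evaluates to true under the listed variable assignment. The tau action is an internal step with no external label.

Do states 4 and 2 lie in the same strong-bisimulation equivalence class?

Answer: BISIMILAR

Analysis:
Bisimulation quotient by refinement:
  P[0] = {{0,1,2,3,4}}
  P[1] = {{0},{1},{2,4},{3}}
4 equivalence class(es) (converged in 2)
4∈{2,4}, 2∈{2,4}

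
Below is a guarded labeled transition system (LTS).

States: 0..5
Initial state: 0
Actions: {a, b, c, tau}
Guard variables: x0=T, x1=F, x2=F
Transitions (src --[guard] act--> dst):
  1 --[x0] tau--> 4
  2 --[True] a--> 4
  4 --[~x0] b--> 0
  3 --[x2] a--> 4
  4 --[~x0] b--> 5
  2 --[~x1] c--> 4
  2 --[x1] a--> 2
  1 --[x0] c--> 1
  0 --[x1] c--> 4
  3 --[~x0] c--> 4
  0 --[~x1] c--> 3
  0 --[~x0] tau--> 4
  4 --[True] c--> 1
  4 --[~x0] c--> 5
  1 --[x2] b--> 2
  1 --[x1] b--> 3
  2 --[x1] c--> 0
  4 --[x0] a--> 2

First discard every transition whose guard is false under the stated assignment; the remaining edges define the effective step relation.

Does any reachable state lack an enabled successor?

Reach set: {0,3}
  0: c→3  [deg 1]
  3: ∅  [STUCK]
Path to 3: c

Answer: DEADLOCK at state 3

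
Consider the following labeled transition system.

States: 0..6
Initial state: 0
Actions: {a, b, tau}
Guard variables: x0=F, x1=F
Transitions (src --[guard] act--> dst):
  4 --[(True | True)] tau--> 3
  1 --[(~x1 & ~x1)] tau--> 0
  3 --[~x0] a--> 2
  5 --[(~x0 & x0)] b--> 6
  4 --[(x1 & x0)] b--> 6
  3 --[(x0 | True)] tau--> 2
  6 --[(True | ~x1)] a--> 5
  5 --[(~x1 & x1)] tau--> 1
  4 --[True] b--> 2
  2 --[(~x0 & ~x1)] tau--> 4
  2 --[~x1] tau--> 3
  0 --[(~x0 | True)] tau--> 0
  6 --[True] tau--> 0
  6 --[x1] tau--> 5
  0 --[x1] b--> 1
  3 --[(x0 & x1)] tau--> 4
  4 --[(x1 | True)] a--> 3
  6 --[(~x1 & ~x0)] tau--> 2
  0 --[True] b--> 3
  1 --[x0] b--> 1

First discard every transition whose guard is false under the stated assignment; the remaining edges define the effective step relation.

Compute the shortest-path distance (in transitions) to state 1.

BFS to 1:
  depth 0: {0}
  depth 1: {3}
  depth 2: {2}
  depth 3: {4}
1 never appears.

Answer: UNREACHABLE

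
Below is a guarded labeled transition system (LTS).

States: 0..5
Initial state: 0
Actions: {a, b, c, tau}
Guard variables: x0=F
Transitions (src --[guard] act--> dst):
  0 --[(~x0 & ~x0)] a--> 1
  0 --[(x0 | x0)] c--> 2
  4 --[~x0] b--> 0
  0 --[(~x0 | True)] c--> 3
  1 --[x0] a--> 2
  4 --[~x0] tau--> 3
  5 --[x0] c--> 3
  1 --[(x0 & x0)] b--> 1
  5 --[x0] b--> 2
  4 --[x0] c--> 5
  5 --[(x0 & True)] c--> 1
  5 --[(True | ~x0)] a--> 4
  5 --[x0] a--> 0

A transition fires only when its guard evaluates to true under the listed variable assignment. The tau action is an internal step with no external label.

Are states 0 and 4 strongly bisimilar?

Answer: NOT BISIMILAR

Analysis:
Bisimulation quotient by refinement:
  round 0: {{0,1,2,3,4,5}}
  round 1: {{0},{1,2,3},{4},{5}}
Fixed point at round 2; 4 class(es).
class of 0: {0}; class of 4: {4}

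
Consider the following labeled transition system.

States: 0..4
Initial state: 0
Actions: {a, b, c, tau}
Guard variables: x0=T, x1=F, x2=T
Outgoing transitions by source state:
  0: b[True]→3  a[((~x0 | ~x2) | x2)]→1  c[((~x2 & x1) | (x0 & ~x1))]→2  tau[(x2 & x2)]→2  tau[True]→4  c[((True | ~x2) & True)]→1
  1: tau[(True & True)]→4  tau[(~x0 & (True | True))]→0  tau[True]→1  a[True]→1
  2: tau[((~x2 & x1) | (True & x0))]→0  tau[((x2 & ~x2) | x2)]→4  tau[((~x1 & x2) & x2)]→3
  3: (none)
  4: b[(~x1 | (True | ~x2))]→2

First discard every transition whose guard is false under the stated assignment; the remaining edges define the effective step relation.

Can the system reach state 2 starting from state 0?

Answer: REACHABLE

Analysis:
Guard filter leaves 13 enabled edge(s).
L0 = {0}
L1 = {1,2,3,4}  cumulative {0,1,2,3,4}
R = {0,1,2,3,4}
witness 2: c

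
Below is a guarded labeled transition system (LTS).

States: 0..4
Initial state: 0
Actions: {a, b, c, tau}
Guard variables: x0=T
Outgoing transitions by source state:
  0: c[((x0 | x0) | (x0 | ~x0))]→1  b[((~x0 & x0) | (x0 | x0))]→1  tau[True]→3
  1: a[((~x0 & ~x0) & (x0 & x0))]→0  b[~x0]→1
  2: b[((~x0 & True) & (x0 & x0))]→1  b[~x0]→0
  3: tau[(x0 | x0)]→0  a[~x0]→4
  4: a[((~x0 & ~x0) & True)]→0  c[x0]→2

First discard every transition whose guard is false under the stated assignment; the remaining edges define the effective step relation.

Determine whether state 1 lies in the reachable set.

Answer: REACHABLE

Trace:
Guard filter leaves 5 enabled edge(s).
depth 0: {0}
depth 1: {1,3}  cumulative {0,1,3}
Reach set: {0,1,3}
witness 1: c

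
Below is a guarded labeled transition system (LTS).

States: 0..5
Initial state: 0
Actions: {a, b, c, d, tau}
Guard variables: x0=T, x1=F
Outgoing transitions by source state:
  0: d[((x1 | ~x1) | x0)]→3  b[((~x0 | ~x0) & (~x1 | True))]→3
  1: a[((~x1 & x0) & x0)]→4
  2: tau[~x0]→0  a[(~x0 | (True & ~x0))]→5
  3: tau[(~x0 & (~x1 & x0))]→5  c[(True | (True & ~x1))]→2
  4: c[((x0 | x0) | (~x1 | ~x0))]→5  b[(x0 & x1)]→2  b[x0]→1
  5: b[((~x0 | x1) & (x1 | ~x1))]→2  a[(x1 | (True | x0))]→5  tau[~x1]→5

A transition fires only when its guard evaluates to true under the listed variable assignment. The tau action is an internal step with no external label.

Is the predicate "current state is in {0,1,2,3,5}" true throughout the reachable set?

Answer: INVARIANT HOLDS

Trace:
Safe = {0,1,2,3,5}
Reachable = {0,2,3}
  0: ok
  2: ok
  3: ok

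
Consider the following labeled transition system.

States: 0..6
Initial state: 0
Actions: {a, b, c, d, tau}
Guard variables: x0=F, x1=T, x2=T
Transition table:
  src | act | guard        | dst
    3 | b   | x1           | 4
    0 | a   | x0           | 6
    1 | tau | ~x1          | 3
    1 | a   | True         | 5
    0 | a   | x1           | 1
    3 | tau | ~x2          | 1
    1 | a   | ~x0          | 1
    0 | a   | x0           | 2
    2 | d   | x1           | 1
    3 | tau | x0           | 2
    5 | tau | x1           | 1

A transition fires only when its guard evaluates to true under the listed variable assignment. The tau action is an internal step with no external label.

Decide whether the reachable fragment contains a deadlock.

Reachable = {0,1,5}
  0: a→1  [1 out]
  1: a→1  a→5  [2 out]
  5: tau→1  [1 out]

Answer: DEADLOCK-FREE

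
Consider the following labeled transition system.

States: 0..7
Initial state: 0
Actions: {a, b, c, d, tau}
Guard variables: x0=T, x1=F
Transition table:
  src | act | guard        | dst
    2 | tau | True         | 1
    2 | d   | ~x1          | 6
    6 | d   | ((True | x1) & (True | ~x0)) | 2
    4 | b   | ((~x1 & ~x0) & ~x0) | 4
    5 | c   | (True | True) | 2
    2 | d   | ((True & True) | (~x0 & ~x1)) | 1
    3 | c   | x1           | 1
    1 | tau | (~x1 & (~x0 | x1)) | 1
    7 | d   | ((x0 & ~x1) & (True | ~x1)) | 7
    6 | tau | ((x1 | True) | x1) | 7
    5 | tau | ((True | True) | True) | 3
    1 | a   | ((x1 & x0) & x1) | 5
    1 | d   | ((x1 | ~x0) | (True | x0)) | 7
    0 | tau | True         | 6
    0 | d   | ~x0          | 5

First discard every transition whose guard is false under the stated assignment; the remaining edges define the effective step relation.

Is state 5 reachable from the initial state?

Guard filter leaves 10 enabled edge(s).
L0 = {0}
L1 = {6}  cumulative {0,6}
L2 = {2,7}  cumulative {0,2,6,7}
L3 = {1}  cumulative {0,1,2,6,7}
Reach set: {0,1,2,6,7}

Answer: UNREACHABLE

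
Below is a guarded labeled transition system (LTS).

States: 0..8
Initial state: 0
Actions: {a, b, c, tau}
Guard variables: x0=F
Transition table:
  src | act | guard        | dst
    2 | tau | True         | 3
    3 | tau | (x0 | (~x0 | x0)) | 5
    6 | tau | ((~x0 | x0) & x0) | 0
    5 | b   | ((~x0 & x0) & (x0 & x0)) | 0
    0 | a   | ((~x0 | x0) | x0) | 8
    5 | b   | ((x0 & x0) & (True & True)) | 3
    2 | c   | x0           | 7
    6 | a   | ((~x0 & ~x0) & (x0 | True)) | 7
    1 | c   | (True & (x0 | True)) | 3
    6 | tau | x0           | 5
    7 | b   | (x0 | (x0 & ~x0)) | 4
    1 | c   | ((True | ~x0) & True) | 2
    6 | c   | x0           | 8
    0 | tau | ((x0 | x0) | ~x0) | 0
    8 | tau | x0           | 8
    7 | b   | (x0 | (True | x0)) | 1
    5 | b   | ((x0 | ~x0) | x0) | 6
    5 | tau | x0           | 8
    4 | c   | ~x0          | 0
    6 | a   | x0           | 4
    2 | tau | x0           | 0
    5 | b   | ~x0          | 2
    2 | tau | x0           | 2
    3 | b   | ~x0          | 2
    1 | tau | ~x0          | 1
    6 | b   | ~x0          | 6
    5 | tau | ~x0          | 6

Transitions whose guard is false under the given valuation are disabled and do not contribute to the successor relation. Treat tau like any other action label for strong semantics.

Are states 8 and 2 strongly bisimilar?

Refine partition for ~:
  round 0: {{0,1,2,3,4,5,6,7,8}}
  round 1: {{0},{1},{2},{3,5},{4},{6},{7},{8}}
  round 2: {{0},{1},{2},{3},{4},{5},{6},{7},{8}}
9 equivalence class(es) (converged in 3)
8∈{8}, 2∈{2}

Answer: NOT BISIMILAR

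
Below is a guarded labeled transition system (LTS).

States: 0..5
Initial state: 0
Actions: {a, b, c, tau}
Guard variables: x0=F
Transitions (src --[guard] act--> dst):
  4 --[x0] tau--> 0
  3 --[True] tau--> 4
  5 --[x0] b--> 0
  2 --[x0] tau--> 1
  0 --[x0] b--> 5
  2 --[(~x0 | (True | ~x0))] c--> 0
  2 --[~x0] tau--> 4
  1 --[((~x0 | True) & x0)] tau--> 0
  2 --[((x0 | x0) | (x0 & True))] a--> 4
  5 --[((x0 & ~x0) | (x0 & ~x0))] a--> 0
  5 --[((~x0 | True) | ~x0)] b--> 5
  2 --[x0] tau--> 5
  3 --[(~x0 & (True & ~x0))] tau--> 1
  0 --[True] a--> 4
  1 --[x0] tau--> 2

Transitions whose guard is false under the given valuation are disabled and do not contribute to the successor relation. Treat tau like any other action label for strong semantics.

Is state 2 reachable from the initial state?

Answer: UNREACHABLE

Analysis:
After dropping false guards: 6 live edges.
L0 = {0}
L1 = {4}  now seen {0,4}
R = {0,4}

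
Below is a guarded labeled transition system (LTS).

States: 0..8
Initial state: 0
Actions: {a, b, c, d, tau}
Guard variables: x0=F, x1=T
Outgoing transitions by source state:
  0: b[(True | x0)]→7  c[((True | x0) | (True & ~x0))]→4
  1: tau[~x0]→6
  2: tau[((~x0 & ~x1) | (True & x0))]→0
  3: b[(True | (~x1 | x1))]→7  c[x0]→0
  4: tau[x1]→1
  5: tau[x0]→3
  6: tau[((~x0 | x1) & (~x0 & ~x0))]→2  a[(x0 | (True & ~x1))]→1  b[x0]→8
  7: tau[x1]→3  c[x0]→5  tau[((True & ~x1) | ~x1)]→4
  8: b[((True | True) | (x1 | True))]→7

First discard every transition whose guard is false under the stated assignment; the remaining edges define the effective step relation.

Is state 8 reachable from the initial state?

After dropping false guards: 8 live edges.
L0 = {0}
L1 = {4,7}  cumulative {0,4,7}
L2 = {1,3}  cumulative {0,1,3,4,7}
L3 = {6}  cumulative {0,1,3,4,6,7}
L4 = {2}  cumulative {0,1,2,3,4,6,7}
Reachable = {0,1,2,3,4,6,7}

Answer: UNREACHABLE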